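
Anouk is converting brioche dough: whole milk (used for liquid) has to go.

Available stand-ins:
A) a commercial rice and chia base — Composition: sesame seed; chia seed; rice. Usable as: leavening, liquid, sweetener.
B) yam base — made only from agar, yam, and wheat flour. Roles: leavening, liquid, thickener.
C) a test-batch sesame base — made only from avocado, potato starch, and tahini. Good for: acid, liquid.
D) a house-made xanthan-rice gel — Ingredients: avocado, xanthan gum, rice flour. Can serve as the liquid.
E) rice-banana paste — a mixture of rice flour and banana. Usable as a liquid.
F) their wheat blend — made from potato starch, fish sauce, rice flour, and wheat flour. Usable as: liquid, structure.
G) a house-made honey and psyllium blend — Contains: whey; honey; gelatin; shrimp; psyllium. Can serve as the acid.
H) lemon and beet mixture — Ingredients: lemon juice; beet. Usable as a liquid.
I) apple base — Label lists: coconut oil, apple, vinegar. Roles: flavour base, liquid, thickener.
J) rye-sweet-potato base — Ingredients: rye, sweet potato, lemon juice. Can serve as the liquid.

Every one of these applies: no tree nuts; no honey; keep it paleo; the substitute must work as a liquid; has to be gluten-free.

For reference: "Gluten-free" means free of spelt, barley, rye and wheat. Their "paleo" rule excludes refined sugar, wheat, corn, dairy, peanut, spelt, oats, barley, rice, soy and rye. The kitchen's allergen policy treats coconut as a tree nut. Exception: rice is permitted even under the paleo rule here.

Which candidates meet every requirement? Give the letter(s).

A: rice is permitted under the paleo carve-out; nothing else excluded — OK
B: has wheat flour, so not gluten-free; has wheat flour, so not paleo — no
C: tree-nut-free, gluten-free — keep
D: rice is permitted under the paleo carve-out; nothing else excluded — OK
E: rice is permitted under the paleo carve-out; nothing else excluded — keep
F: has wheat flour, so not gluten-free; has wheat flour, so not paleo — no
G: not usable as a liquid; has whey, so not paleo (and 1 more) — out
H: only beet and lemon juice; none excluded — OK
I: has coconut oil, so not tree-nut-free — out
J: has rye, so not gluten-free; has rye, so not paleo — out

A, C, D, E, H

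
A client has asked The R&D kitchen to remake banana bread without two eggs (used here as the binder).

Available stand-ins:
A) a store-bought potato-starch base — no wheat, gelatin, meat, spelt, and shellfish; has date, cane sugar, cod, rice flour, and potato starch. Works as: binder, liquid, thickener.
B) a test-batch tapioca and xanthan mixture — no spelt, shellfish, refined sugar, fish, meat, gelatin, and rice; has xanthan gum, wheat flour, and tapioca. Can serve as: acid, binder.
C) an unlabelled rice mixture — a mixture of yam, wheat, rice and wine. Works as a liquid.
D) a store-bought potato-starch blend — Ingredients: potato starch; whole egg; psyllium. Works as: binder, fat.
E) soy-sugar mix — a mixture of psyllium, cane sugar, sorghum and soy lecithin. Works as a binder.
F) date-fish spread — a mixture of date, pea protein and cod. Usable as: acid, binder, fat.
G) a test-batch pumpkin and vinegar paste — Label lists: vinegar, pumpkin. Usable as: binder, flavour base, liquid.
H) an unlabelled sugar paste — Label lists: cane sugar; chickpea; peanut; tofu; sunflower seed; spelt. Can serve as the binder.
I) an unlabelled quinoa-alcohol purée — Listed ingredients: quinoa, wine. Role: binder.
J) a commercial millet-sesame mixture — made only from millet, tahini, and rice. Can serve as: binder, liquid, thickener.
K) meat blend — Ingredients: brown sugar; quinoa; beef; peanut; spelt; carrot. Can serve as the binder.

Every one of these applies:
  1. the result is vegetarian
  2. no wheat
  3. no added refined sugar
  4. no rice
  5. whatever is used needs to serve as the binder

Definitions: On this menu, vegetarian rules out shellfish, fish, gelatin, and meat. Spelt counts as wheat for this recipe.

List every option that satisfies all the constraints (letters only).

A: has cod, so not vegetarian; has rice flour, so not rice-free (and 1 more) — reject
B: has wheat flour, so not wheat-free — reject
C: not usable as a binder; has wheat, so not wheat-free (and 1 more) — reject
D: only whole egg, psyllium and potato starch; none excluded — OK
E: has cane sugar, so not no-added-sugar — no
F: has cod, so not vegetarian — reject
G: every rule checks out — OK
H: has spelt, so not wheat-free; has cane sugar, so not no-added-sugar — out
I: vegetarian, wheat-free — keep
J: has rice, so not rice-free — reject
K: has beef, so not vegetarian; has spelt, so not wheat-free (and 1 more) — out

D, G, I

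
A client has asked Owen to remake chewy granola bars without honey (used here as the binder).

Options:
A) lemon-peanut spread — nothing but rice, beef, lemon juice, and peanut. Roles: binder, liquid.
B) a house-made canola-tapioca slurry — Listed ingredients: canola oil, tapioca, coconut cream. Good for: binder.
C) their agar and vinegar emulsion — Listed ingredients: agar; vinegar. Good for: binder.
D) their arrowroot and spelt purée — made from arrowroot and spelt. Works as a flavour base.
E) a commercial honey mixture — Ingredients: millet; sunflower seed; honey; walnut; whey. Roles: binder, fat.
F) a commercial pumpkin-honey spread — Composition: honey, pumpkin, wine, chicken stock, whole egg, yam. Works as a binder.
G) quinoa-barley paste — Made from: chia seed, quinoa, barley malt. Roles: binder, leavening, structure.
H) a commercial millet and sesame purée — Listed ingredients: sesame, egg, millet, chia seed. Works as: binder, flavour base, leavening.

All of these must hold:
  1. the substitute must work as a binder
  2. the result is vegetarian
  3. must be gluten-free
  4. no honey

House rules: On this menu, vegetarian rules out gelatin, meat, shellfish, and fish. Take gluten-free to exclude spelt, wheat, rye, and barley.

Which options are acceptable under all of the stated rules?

B, C, H

A: has beef, so not vegetarian — no
B: nothing on the exclusion list — valid
C: works as a binder, vegetarian, gluten-free — keep
D: not usable as a binder; has spelt, so not gluten-free — no
E: has honey, so not honey-free — out
F: has chicken stock, so not vegetarian; has honey, so not honey-free — reject
G: has barley malt, so not gluten-free — out
H: egg and sesame etc. — none of it excluded — valid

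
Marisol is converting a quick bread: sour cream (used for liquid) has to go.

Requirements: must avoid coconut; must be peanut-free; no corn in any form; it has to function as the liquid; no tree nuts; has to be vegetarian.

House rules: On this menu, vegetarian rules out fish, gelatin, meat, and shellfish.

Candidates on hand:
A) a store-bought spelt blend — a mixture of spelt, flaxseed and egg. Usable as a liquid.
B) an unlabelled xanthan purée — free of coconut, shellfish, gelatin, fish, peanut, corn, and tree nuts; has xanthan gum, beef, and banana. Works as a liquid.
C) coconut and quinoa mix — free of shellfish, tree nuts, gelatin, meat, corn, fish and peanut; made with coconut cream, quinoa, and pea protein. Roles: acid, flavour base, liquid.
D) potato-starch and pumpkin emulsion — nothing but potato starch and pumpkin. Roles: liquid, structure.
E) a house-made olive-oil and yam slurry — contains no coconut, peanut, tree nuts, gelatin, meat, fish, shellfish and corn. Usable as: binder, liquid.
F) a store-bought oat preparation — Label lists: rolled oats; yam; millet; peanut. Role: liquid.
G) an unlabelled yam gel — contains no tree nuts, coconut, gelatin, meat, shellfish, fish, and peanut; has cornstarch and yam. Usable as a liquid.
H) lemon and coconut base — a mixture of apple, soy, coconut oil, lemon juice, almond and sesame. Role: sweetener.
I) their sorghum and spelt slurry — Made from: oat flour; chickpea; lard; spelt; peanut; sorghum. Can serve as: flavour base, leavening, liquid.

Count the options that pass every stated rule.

3

A: all constraints satisfied — valid
B: has beef, so not vegetarian — no
C: has coconut cream, so not coconut-free — no
D: no corn, no tree nuts — OK
E: works as a liquid, no tree nuts, no peanut — valid
F: has peanut, so not peanut-free — reject
G: has cornstarch, so not corn-free — out
H: not usable as a liquid; has coconut oil, so not coconut-free (and 1 more) — no
I: has lard, so not vegetarian; has peanut, so not peanut-free — no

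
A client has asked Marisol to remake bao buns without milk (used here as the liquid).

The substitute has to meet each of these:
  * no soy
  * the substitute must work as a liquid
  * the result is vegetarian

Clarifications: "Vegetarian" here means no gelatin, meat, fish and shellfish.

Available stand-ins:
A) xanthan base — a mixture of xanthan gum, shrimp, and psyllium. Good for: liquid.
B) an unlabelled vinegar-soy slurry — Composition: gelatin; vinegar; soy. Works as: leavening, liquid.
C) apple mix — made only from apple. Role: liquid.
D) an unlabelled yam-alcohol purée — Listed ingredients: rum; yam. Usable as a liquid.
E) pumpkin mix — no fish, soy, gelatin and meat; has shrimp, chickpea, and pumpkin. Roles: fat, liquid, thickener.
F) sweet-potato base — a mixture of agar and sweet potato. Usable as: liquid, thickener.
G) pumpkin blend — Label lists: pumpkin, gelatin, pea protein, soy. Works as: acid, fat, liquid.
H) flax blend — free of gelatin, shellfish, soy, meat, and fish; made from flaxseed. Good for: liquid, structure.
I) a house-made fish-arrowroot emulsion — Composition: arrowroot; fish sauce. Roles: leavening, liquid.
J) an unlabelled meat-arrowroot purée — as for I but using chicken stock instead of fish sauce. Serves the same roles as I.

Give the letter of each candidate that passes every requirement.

C, D, F, H

A: has shrimp, so not vegetarian — out
B: has gelatin, so not vegetarian; has soy, so not soy-free — reject
C: no soy, vegetarian — keep
D: vegetarian, no soy — valid
E: has shrimp, so not vegetarian — no
F: all constraints satisfied — keep
G: has gelatin, so not vegetarian; has soy, so not soy-free — no
H: no soy, vegetarian — valid
I: has fish sauce, so not vegetarian — reject
J: has chicken stock, so not vegetarian — out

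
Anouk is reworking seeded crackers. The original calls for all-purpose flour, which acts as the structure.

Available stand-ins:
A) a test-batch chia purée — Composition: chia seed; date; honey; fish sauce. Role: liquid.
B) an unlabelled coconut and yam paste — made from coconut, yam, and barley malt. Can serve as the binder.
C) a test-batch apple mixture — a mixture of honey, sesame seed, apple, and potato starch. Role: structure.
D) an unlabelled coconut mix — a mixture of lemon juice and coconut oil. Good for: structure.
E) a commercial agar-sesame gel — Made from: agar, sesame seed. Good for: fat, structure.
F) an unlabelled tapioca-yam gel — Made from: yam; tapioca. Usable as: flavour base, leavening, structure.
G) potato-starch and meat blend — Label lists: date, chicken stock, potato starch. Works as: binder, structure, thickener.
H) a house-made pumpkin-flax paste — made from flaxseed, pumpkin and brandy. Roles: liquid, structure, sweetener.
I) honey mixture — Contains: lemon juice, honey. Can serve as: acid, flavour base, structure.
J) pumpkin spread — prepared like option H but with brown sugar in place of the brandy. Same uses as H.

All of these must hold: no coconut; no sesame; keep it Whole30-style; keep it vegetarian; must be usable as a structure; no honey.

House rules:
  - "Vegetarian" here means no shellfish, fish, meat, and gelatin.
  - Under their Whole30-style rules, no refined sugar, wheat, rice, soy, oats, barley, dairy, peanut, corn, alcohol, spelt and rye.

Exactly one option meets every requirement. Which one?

A: not usable as a structure; has fish sauce, so not vegetarian (and 1 more) — out
B: not usable as a structure; has barley malt, so not Whole30-style (and 1 more) — reject
C: has honey, so not honey-free; has sesame seed, so not sesame-free — no
D: has coconut oil, so not coconut-free — reject
E: has sesame seed, so not sesame-free — reject
F: every rule checks out — valid
G: has chicken stock, so not vegetarian — no
H: has brandy, so not Whole30-style — no
I: has honey, so not honey-free — reject
J: has brown sugar, so not Whole30-style — no

F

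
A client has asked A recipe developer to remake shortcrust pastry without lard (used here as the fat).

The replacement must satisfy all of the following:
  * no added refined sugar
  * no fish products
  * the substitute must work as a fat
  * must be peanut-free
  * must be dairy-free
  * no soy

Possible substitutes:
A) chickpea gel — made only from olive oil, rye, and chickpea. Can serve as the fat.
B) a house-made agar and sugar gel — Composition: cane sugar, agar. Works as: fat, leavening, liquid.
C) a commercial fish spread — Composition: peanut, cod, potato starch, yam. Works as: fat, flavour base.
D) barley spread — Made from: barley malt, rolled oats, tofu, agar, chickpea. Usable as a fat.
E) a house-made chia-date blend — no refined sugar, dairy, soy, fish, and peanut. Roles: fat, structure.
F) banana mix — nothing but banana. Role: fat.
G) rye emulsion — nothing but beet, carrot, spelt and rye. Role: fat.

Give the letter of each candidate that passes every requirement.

A, E, F, G

A: works as a fat, no refined sugar, no soy — keep
B: has cane sugar, so not no-added-sugar — reject
C: has peanut, so not peanut-free; has cod, so not fish-free — no
D: has tofu, so not soy-free — out
E: no refined sugar, no soy — OK
F: all constraints satisfied — valid
G: nothing on the exclusion list — valid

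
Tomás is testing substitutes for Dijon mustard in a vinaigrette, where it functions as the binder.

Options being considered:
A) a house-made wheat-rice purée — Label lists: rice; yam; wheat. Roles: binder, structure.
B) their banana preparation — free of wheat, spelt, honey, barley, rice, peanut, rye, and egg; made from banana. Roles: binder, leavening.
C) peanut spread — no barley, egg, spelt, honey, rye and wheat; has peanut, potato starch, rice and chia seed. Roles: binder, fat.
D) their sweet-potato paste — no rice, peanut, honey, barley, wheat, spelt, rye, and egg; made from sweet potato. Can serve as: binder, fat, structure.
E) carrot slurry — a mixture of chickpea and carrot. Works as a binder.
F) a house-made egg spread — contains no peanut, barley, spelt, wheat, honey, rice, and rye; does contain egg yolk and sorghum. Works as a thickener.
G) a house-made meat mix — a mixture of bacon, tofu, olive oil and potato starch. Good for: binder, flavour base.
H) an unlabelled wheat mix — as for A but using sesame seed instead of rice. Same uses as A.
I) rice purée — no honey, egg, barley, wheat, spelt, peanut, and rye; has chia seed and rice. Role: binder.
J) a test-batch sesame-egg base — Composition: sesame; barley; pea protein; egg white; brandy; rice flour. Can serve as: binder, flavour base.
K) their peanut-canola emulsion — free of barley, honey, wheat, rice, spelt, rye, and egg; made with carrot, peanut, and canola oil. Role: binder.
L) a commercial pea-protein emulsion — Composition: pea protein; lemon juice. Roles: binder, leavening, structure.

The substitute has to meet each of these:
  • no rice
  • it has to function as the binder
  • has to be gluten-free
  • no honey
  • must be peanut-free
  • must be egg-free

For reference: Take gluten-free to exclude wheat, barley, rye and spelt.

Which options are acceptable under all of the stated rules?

B, D, E, G, L

A: has wheat, so not gluten-free; has rice, so not rice-free — reject
B: no egg, no peanut — OK
C: has peanut, so not peanut-free; has rice, so not rice-free — no
D: works as a binder, gluten-free, no egg — keep
E: only chickpea and carrot; none excluded — valid
F: not usable as a binder; has egg yolk, so not egg-free — no
G: nothing on the exclusion list — valid
H: has wheat, so not gluten-free — reject
I: has rice, so not rice-free — reject
J: has barley, so not gluten-free; has egg white, so not egg-free (and 1 more) — no
K: has peanut, so not peanut-free — no
L: only pea protein and lemon juice; none excluded — OK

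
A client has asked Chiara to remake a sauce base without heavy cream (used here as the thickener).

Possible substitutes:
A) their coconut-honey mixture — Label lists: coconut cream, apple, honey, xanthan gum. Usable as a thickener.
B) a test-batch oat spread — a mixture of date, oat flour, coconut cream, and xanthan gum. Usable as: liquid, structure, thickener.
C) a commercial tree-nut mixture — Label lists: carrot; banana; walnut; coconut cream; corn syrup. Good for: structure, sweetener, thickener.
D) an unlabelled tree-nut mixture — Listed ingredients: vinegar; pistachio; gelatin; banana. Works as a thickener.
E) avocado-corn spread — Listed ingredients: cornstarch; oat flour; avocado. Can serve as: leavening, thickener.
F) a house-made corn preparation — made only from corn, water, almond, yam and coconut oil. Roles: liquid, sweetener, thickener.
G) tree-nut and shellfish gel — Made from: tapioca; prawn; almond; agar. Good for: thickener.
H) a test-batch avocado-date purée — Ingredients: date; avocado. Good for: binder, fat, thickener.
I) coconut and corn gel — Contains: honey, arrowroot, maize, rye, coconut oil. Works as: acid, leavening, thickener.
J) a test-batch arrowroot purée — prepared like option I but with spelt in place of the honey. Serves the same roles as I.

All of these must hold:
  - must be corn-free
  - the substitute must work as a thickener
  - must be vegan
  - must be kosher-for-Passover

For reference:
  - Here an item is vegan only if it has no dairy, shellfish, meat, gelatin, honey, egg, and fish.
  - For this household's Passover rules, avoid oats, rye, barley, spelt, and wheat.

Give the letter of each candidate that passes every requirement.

A: has honey, so not vegan — reject
B: has oat flour, so not kosher-for-Passover — no
C: has corn syrup, so not corn-free — no
D: has gelatin, so not vegan — no
E: has oat flour, so not kosher-for-Passover; has cornstarch, so not corn-free — out
F: has corn, so not corn-free — out
G: has prawn, so not vegan — reject
H: works as a thickener, kosher-for-Passover, no corn — valid
I: has honey, so not vegan; has rye, so not kosher-for-Passover (and 1 more) — reject
J: has rye, so not kosher-for-Passover; has maize, so not corn-free — no

H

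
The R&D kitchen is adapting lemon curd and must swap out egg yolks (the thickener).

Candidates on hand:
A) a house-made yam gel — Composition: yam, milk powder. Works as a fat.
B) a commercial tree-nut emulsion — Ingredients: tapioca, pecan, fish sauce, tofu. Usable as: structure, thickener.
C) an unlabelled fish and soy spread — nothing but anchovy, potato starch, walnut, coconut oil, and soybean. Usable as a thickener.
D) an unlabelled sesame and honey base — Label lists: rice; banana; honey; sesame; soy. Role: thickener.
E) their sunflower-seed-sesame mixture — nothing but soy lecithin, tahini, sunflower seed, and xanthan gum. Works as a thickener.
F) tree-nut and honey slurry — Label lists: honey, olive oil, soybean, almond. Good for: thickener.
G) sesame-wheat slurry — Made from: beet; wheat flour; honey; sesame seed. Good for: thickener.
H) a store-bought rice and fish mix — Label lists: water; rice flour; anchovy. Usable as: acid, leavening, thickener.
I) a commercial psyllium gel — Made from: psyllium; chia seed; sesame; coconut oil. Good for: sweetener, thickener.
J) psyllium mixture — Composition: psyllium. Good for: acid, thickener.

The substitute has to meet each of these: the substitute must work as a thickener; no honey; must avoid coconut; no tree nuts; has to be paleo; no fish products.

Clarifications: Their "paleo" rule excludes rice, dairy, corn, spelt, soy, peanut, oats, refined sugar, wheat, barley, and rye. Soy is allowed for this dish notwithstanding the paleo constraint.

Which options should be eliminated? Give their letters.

A: not usable as a thickener; has milk powder, so not paleo — no
B: has fish sauce, so not fish-free; has pecan, so not tree-nut-free — reject
C: has anchovy, so not fish-free; has coconut oil, so not coconut-free (and 1 more) — out
D: has rice, so not paleo; has honey, so not honey-free — reject
E: soy is permitted under the paleo carve-out; nothing else excluded — valid
F: has honey, so not honey-free; has almond, so not tree-nut-free — reject
G: has wheat flour, so not paleo; has honey, so not honey-free — no
H: has rice flour, so not paleo; has anchovy, so not fish-free — reject
I: has coconut oil, so not coconut-free — reject
J: no tree nuts, no honey — OK

A, B, C, D, F, G, H, I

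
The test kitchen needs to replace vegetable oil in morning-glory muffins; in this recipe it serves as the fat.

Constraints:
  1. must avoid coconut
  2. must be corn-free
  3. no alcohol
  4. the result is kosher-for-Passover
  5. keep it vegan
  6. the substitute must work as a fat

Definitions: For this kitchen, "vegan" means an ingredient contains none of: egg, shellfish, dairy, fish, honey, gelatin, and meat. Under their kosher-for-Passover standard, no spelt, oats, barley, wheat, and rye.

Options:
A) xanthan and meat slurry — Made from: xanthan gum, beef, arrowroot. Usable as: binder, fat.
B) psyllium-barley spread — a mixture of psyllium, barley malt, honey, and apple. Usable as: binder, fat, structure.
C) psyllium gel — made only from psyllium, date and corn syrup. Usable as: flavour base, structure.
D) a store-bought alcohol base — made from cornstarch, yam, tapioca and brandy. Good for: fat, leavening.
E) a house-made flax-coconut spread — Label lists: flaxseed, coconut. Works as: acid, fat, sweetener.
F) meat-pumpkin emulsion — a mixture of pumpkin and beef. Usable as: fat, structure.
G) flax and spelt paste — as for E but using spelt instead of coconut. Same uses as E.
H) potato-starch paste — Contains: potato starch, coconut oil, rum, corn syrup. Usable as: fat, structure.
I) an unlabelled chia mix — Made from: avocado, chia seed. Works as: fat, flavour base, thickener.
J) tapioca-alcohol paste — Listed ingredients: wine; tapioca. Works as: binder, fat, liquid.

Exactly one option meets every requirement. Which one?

I

A: has beef, so not vegan — out
B: has honey, so not vegan; has barley malt, so not kosher-for-Passover — reject
C: not usable as a fat; has corn syrup, so not corn-free — no
D: has cornstarch, so not corn-free; has brandy, so not alcohol-free — reject
E: has coconut, so not coconut-free — reject
F: has beef, so not vegan — out
G: has spelt, so not kosher-for-Passover — out
H: has corn syrup, so not corn-free; has rum, so not alcohol-free (and 1 more) — no
I: all constraints satisfied — valid
J: has wine, so not alcohol-free — reject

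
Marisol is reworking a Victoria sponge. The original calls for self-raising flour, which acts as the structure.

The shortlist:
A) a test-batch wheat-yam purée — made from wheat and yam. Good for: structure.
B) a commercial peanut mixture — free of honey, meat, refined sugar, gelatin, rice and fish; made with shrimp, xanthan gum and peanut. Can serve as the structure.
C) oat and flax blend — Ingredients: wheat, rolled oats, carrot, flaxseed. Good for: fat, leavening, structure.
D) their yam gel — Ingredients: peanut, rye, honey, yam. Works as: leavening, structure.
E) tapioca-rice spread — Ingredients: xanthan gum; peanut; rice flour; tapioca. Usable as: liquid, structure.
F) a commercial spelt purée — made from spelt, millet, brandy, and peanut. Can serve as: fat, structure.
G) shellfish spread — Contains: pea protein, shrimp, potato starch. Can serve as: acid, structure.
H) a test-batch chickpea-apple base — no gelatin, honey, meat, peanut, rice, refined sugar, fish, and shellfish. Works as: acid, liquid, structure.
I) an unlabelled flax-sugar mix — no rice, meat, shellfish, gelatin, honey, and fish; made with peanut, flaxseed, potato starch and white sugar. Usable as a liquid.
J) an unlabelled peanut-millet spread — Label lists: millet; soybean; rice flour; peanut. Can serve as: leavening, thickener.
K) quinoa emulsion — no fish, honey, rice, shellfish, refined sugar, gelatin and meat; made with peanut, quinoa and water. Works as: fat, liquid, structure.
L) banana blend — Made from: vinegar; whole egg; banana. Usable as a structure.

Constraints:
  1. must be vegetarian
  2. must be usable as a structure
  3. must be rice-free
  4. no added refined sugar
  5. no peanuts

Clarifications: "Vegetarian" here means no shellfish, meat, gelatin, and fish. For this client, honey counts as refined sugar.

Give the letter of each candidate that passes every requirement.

A: works as a structure, vegetarian, no-added-sugar — valid
B: has shrimp, so not vegetarian; has peanut, so not peanut-free — out
C: works as a structure, vegetarian, no peanut — valid
D: has honey, so not no-added-sugar; has peanut, so not peanut-free — no
E: has rice flour, so not rice-free; has peanut, so not peanut-free — reject
F: has peanut, so not peanut-free — out
G: has shrimp, so not vegetarian — reject
H: works as a structure, no rice, no peanut — valid
I: not usable as a structure; has white sugar, so not no-added-sugar (and 1 more) — out
J: not usable as a structure; has rice flour, so not rice-free (and 1 more) — no
K: has peanut, so not peanut-free — no
L: all constraints satisfied — valid

A, C, H, L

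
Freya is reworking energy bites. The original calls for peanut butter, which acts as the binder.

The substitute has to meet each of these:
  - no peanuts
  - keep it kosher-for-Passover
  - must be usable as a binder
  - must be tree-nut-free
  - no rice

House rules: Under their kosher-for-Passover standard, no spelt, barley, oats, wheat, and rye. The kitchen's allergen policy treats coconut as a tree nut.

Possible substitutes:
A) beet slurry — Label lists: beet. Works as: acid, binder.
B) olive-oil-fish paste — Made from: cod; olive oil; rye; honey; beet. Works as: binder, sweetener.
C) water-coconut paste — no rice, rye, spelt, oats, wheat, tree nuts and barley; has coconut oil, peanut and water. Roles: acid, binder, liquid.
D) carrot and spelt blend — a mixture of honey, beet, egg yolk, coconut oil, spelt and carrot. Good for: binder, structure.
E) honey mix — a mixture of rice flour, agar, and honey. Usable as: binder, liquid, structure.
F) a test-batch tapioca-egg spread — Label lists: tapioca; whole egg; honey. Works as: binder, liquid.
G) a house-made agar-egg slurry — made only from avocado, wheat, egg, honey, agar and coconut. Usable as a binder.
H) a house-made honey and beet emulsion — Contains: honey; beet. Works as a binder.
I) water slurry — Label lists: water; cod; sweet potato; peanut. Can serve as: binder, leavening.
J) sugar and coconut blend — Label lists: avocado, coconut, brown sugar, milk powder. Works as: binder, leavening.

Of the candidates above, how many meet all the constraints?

A: works as a binder, no rice, no peanut — keep
B: has rye, so not kosher-for-Passover — out
C: has peanut, so not peanut-free; has coconut oil, so not tree-nut-free — out
D: has spelt, so not kosher-for-Passover; has coconut oil, so not tree-nut-free — out
E: has rice flour, so not rice-free — no
F: only whole egg, honey, and tapioca; none excluded — keep
G: has wheat, so not kosher-for-Passover; has coconut, so not tree-nut-free — out
H: only honey and beet; none excluded — keep
I: has peanut, so not peanut-free — no
J: has coconut, so not tree-nut-free — out

3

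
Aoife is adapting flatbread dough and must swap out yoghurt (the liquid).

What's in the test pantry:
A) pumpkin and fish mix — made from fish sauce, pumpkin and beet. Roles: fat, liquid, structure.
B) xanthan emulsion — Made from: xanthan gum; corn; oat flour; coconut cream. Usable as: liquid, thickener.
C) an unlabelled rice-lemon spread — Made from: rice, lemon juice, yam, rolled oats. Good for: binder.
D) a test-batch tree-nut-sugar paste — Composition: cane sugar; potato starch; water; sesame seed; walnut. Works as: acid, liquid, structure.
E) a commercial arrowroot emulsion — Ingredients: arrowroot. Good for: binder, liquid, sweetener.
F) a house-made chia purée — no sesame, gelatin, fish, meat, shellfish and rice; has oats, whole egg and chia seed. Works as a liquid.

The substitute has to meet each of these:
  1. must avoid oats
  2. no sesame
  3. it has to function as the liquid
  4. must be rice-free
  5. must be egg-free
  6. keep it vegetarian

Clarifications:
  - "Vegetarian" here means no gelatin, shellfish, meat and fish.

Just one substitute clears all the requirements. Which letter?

A: has fish sauce, so not vegetarian — reject
B: has oat flour, so not oat-free — no
C: not usable as a liquid; has rolled oats, so not oat-free (and 1 more) — reject
D: has sesame seed, so not sesame-free — no
E: only arrowroot; none excluded — keep
F: has oats, so not oat-free; has whole egg, so not egg-free — reject

E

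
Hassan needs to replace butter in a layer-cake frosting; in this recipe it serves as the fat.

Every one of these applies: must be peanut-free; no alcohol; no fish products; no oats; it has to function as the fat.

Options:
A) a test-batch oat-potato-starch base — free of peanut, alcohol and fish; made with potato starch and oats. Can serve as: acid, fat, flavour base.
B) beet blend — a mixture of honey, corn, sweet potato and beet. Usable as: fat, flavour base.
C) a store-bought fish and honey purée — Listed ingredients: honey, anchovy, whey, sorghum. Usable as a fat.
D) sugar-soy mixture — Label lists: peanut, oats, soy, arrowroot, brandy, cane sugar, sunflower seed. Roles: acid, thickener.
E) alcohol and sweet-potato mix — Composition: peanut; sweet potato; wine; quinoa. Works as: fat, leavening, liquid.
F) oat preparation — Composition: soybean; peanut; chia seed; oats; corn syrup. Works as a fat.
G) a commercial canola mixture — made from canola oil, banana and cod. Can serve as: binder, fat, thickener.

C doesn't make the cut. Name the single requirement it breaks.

usable as a fat: satisfied
oat-free: satisfied
fish-free: has anchovy — fails
peanut-free: satisfied
alcohol-free: satisfied

fish-free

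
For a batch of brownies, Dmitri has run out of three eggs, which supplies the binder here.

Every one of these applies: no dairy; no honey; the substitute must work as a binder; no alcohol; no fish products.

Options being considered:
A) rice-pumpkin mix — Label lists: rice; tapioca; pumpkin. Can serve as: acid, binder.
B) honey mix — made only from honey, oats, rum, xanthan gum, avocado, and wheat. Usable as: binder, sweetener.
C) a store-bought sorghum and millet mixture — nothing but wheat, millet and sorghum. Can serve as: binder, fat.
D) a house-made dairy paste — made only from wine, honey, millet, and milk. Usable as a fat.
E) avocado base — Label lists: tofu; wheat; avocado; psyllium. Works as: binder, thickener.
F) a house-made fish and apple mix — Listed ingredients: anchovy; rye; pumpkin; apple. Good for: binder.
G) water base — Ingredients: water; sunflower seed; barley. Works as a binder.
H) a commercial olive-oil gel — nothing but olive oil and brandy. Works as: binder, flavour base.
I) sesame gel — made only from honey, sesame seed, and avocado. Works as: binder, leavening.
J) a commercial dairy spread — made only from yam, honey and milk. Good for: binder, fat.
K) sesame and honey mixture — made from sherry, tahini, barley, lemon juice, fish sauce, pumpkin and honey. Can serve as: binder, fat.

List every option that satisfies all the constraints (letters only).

A, C, E, G

A: only rice, pumpkin, and tapioca; none excluded — keep
B: has honey, so not honey-free; has rum, so not alcohol-free — out
C: only wheat, sorghum, and millet; none excluded — valid
D: not usable as a binder; has honey, so not honey-free (and 2 more) — reject
E: all constraints satisfied — keep
F: has anchovy, so not fish-free — reject
G: only barley, sunflower seed and water; none excluded — keep
H: has brandy, so not alcohol-free — out
I: has honey, so not honey-free — no
J: has honey, so not honey-free; has milk, so not dairy-free — out
K: has honey, so not honey-free; has fish sauce, so not fish-free (and 1 more) — no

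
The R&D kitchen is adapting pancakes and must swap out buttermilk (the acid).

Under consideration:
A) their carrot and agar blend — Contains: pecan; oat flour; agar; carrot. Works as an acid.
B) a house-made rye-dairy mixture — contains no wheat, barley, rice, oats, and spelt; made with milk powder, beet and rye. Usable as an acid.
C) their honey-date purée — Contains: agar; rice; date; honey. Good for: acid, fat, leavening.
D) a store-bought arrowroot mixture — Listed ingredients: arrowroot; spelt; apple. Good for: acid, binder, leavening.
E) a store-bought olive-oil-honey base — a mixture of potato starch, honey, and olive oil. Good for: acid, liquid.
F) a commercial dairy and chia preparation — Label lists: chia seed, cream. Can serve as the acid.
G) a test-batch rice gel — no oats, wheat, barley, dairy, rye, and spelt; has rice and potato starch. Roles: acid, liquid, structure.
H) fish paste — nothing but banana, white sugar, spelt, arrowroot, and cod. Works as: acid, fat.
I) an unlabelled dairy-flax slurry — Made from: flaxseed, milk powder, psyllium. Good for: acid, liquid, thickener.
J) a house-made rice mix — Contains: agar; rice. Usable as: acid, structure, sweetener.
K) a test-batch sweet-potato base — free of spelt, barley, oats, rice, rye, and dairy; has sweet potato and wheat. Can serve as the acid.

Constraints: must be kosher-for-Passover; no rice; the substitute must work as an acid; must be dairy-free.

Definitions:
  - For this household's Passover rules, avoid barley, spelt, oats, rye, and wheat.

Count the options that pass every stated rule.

A: has oat flour, so not kosher-for-Passover — out
B: has rye, so not kosher-for-Passover; has milk powder, so not dairy-free — out
C: has rice, so not rice-free — no
D: has spelt, so not kosher-for-Passover — no
E: no rice, kosher-for-Passover — valid
F: has cream, so not dairy-free — out
G: has rice, so not rice-free — out
H: has spelt, so not kosher-for-Passover — no
I: has milk powder, so not dairy-free — reject
J: has rice, so not rice-free — no
K: has wheat, so not kosher-for-Passover — no

1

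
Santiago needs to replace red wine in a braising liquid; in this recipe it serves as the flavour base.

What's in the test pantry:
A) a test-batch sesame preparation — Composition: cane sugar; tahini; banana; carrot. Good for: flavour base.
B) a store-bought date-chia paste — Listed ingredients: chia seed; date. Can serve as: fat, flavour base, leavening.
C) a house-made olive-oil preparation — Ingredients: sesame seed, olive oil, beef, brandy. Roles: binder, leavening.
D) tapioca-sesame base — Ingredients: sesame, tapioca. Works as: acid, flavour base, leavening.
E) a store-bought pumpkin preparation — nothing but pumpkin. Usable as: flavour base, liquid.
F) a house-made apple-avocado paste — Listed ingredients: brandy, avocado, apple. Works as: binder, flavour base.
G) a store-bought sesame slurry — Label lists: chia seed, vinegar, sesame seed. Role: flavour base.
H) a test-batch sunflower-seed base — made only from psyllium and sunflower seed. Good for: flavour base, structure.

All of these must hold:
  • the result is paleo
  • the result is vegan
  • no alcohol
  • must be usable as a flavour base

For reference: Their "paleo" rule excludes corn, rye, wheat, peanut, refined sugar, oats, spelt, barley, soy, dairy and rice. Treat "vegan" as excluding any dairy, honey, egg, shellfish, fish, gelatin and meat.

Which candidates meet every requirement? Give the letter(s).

A: has cane sugar, so not paleo — out
B: every rule checks out — OK
C: not usable as a flavour base; has beef, so not vegan (and 1 more) — out
D: works as a flavour base, no alcohol, paleo — OK
E: every rule checks out — valid
F: has brandy, so not alcohol-free — out
G: works as a flavour base, no alcohol, vegan — valid
H: works as a flavour base, paleo, vegan — valid

B, D, E, G, H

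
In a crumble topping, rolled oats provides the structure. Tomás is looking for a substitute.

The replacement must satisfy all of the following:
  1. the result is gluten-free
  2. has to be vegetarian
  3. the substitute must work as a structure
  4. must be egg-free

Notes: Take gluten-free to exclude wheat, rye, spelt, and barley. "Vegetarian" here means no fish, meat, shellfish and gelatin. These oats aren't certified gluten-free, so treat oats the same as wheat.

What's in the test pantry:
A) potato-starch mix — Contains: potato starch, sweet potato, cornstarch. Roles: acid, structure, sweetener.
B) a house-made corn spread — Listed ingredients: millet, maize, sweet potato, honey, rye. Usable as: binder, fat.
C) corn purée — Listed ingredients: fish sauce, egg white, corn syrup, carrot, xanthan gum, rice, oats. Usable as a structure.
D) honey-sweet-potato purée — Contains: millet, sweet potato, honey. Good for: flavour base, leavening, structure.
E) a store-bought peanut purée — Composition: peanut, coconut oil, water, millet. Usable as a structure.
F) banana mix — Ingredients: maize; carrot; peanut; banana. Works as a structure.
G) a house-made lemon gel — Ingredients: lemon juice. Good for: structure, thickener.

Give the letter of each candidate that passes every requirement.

A: only cornstarch, sweet potato and potato starch; none excluded — keep
B: not usable as a structure; has rye, so not gluten-free — reject
C: has oats, so not gluten-free; has fish sauce, so not vegetarian (and 1 more) — no
D: only honey, millet and sweet potato; none excluded — valid
E: works as a structure, gluten-free, vegetarian — keep
F: every rule checks out — valid
G: nothing on the exclusion list — OK

A, D, E, F, G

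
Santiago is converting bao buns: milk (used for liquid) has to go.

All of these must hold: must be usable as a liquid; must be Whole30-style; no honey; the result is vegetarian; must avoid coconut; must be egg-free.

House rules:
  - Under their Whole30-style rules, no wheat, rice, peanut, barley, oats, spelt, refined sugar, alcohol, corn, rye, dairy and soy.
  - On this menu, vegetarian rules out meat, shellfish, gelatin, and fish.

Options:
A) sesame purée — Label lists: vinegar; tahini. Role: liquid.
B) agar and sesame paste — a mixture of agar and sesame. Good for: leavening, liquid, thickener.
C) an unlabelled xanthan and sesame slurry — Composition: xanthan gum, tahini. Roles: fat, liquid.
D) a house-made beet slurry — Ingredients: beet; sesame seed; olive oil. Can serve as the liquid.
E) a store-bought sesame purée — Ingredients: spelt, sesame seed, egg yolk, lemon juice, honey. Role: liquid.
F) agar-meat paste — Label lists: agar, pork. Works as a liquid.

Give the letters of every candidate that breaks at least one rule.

E, F

A: every rule checks out — keep
B: no coconut, no egg — keep
C: nothing on the exclusion list — valid
D: no egg, no honey — OK
E: has spelt, so not Whole30-style; has honey, so not honey-free (and 1 more) — out
F: has pork, so not vegetarian — out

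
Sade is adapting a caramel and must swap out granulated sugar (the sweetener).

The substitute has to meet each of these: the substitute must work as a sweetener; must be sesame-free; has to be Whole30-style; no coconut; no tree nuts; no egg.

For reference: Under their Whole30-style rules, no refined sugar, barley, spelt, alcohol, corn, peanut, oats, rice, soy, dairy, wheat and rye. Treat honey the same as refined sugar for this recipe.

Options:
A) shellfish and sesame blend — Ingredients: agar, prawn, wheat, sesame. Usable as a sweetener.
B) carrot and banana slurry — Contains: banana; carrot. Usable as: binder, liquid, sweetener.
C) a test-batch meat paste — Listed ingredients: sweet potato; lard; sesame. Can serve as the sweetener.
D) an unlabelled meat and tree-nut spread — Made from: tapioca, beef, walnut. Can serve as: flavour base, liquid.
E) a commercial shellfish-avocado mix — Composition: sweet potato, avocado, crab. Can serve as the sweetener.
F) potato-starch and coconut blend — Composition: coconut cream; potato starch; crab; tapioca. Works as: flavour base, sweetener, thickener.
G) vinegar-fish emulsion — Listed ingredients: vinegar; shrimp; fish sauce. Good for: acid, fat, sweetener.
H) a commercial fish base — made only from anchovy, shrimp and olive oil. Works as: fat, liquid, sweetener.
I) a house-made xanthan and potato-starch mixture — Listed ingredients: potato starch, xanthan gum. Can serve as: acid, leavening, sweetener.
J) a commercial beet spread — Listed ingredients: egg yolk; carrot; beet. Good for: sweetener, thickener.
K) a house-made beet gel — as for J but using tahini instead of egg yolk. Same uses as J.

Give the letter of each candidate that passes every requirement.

B, E, G, H, I

A: has wheat, so not Whole30-style; has sesame, so not sesame-free — no
B: only banana and carrot; none excluded — keep
C: has sesame, so not sesame-free — reject
D: not usable as a sweetener; has walnut, so not tree-nut-free — out
E: works as a sweetener, no coconut, no egg — OK
F: has coconut cream, so not coconut-free — out
G: only fish sauce, shrimp, and vinegar; none excluded — valid
H: every rule checks out — keep
I: works as a sweetener, no sesame, no egg — keep
J: has egg yolk, so not egg-free — reject
K: has tahini, so not sesame-free — out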